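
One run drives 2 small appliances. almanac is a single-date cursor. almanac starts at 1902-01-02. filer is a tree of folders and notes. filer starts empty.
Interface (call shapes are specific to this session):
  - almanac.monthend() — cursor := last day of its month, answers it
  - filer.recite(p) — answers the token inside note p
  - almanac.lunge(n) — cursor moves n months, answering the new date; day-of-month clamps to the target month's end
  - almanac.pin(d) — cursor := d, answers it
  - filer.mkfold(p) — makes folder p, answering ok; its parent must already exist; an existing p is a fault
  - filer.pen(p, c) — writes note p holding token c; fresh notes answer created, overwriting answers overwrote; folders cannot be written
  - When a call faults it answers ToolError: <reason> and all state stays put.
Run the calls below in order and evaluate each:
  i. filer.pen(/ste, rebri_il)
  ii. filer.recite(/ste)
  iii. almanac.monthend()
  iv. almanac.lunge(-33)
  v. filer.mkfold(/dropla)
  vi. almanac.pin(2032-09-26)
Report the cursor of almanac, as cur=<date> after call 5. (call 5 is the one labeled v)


Answer: cur=1899-04-30

Derivation:
>>> filer.pen p: /ste c: rebri_il
:: created
>>> filer.recite p: /ste
:: rebri_il
>>> almanac.monthend
:: 1902-01-31
>>> almanac.lunge n: -33
:: 1899-04-30
>>> filer.mkfold p: /dropla
:: ok
>>> almanac.pin d: 2032-09-26
:: 2032-09-26


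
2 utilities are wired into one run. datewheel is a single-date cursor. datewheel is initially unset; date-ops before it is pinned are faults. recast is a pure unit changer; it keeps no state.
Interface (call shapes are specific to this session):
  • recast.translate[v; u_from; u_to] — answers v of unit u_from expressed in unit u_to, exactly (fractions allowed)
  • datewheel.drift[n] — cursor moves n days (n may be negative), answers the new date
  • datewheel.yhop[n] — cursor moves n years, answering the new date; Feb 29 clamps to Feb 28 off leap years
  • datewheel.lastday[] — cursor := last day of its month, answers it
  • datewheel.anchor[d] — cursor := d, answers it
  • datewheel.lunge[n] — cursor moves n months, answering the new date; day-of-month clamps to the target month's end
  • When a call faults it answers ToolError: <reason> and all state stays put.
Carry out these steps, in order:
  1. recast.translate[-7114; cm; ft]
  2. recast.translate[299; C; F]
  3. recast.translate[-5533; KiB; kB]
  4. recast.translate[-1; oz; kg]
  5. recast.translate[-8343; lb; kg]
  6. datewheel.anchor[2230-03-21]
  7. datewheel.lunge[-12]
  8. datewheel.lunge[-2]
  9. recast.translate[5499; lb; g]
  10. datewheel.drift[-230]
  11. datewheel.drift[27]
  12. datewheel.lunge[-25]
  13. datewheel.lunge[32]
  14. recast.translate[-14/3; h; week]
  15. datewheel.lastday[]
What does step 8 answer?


Do: recast.translate[-7114; cm; ft]
See: -88925/381
Do: recast.translate[299; C; F]
See: 2851/5
Do: recast.translate[-5533; KiB; kB]
See: -708224/125
Do: recast.translate[-1; oz; kg]
See: -45359237/1600000000
Do: recast.translate[-8343; lb; kg]
See: -378432114291/100000000
Do: datewheel.anchor[2230-03-21]
See: 2230-03-21
Do: datewheel.lunge[-12]
See: 2229-03-21
Do: datewheel.lunge[-2]
See: 2229-01-21
Do: recast.translate[5499; lb; g]
See: 249430444263/100000
Do: datewheel.drift[-230]
See: 2228-06-05
Do: datewheel.drift[27]
See: 2228-07-02
Do: datewheel.lunge[-25]
See: 2226-06-02
Do: datewheel.lunge[32]
See: 2229-02-02
Do: recast.translate[-14/3; h; week]
See: -1/36
Do: datewheel.lastday[]
See: 2229-02-28

Answer: 2229-01-21


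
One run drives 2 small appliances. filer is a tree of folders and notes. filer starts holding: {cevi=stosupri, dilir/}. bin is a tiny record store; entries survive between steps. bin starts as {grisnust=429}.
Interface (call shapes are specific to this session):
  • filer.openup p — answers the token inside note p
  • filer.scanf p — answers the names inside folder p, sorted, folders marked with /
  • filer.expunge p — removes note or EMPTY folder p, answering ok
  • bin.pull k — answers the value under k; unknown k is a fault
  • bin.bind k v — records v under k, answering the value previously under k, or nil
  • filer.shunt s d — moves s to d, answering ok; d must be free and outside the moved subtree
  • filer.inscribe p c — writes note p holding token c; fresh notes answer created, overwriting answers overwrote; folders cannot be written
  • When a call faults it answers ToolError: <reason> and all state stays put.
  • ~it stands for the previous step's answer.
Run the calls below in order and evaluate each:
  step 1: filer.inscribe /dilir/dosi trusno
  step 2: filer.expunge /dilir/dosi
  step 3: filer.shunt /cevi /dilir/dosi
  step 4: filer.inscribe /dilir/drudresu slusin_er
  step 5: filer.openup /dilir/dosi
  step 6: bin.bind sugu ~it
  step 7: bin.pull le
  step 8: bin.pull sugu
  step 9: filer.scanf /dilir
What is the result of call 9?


~$ inscribe /dilir/dosi trusno
  created
~$ expunge /dilir/dosi
  ok
~$ shunt /cevi /dilir/dosi
  ok
~$ inscribe /dilir/drudresu slusin_er
  created
~$ openup /dilir/dosi
  stosupri
~$ bind sugu ~it
  nil
~$ pull le
  ToolError: no such key le
~$ pull sugu
  stosupri
~$ scanf /dilir
  [dosi, drudresu]

Answer: [dosi, drudresu]


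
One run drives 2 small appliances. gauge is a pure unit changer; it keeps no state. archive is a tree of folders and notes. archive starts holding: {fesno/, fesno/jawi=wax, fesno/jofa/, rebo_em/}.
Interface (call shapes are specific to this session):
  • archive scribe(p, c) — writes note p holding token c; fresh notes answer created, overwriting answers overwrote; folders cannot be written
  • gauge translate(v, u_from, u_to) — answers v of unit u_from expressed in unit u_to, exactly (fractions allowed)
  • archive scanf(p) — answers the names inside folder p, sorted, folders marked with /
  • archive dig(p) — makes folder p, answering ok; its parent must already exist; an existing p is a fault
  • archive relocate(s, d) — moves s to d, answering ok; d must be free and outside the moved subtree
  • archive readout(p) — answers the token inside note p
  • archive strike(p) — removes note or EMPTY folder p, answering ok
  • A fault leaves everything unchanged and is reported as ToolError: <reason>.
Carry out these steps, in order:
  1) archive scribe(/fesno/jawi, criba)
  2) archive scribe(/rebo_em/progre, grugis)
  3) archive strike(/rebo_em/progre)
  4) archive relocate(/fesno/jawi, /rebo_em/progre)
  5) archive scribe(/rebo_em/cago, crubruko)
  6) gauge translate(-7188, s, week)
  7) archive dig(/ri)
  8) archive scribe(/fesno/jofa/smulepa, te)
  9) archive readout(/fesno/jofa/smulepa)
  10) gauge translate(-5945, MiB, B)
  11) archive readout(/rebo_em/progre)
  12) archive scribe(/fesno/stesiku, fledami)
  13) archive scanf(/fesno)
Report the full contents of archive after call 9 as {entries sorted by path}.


Answer: {fesno/, fesno/jofa/, fesno/jofa/smulepa=te, rebo_em/, rebo_em/cago=crubruko, rebo_em/progre=criba, ri/}

Derivation:
Step: archive scribe[p='/fesno/jawi'; c='criba']
Result: overwrote
Step: archive scribe[p='/rebo_em/progre'; c='grugis']
Result: created
Step: archive strike[p='/rebo_em/progre']
Result: ok
Step: archive relocate[s='/fesno/jawi'; d='/rebo_em/progre']
Result: ok
Step: archive scribe[p='/rebo_em/cago'; c='crubruko']
Result: created
Step: gauge translate[v='-7188'; u_from='s'; u_to='week']
Result: -599/50400
Step: archive dig[p='/ri']
Result: ok
Step: archive scribe[p='/fesno/jofa/smulepa'; c='te']
Result: created
Step: archive readout[p='/fesno/jofa/smulepa']
Result: te
Step: gauge translate[v='-5945'; u_from='MiB'; u_to='B']
Result: -6233784320
Step: archive readout[p='/rebo_em/progre']
Result: criba
Step: archive scribe[p='/fesno/stesiku'; c='fledami']
Result: created
Step: archive scanf[p='/fesno']
Result: [jofa/, stesiku]


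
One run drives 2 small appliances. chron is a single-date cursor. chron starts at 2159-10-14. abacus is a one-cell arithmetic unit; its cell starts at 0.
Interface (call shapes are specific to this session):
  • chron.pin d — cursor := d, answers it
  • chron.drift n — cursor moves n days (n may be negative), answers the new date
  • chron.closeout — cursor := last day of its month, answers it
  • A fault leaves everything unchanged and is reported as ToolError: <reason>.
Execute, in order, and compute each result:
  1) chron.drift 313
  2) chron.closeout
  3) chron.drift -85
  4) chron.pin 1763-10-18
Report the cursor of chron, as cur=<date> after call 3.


Answer: cur=2160-06-07

Derivation:
// chron.drift(n: 313) ~> 2160-08-22
// chron.closeout() ~> 2160-08-31
// chron.drift(n: -85) ~> 2160-06-07
// chron.pin(d: 1763-10-18) ~> 1763-10-18


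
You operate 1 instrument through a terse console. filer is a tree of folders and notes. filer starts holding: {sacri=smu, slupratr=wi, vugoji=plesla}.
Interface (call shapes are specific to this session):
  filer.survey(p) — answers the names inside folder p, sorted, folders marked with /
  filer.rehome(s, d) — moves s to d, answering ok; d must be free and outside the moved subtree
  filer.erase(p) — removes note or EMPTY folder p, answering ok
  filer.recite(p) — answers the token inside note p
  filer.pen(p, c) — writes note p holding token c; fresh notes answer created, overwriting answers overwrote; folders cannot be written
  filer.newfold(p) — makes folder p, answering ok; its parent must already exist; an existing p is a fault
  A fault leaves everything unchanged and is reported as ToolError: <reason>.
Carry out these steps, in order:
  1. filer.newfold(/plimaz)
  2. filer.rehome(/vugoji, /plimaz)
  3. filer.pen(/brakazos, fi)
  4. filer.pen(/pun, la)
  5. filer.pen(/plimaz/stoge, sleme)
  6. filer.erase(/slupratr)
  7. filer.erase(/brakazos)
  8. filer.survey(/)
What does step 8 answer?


-> filer.newfold(p='/plimaz')
<- ok
-> filer.rehome(s='/vugoji', d='/plimaz')
<- ToolError: exists
-> filer.pen(p='/brakazos', c='fi')
<- created
-> filer.pen(p='/pun', c='la')
<- created
-> filer.pen(p='/plimaz/stoge', c='sleme')
<- created
-> filer.erase(p='/slupratr')
<- ok
-> filer.erase(p='/brakazos')
<- ok
-> filer.survey(p='/')
<- [plimaz/, pun, sacri, vugoji]

Answer: [plimaz/, pun, sacri, vugoji]


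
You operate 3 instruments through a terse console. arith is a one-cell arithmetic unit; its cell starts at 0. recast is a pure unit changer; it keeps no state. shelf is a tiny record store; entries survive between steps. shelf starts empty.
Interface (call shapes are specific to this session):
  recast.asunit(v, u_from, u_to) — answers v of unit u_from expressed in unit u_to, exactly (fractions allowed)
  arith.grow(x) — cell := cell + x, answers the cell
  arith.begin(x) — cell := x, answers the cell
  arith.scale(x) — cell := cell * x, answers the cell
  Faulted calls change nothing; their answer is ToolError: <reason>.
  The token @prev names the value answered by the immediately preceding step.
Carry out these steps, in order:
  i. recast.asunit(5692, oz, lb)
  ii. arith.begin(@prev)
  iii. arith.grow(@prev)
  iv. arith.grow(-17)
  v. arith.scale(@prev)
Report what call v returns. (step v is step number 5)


> recast.asunit 5692 oz lb
  1423/4
> arith.begin @prev
  1423/4
> arith.grow @prev
  1423/2
> arith.grow -17
  1389/2
> arith.scale @prev
  1929321/4

Answer: 1929321/4


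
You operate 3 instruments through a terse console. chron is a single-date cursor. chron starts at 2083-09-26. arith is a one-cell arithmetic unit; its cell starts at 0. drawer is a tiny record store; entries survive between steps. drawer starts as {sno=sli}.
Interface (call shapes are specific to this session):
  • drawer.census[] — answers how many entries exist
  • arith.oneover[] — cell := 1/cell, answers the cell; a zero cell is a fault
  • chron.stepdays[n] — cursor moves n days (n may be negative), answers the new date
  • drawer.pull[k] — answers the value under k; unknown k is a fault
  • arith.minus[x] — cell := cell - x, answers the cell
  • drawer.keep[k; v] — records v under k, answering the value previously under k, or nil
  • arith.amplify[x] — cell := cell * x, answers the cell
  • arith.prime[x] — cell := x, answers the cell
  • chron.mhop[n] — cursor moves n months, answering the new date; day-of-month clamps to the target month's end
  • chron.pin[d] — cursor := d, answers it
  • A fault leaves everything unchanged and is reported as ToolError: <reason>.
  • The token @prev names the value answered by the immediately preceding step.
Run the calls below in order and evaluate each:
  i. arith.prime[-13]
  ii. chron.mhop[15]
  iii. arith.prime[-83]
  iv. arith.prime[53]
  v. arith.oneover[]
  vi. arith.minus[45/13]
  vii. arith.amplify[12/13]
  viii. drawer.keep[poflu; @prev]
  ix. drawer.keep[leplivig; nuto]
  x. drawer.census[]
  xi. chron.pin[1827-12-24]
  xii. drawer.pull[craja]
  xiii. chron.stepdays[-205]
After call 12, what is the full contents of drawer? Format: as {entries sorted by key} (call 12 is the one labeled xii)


Answer: {leplivig=nuto, poflu=-28464/8957, sno=sli}

Derivation:
! arith.prime(x=-13) ~> -13
! chron.mhop(n=15) ~> 2084-12-26
! arith.prime(x=-83) ~> -83
! arith.prime(x=53) ~> 53
! arith.oneover() ~> 1/53
! arith.minus(x=45/13) ~> -2372/689
! arith.amplify(x=12/13) ~> -28464/8957
! drawer.keep(k=poflu, v=@prev) ~> nil
! drawer.keep(k=leplivig, v=nuto) ~> nil
! drawer.census() ~> 3
! chron.pin(d=1827-12-24) ~> 1827-12-24
! drawer.pull(k=craja) ~> ToolError: no such key craja
! chron.stepdays(n=-205) ~> 1827-06-02


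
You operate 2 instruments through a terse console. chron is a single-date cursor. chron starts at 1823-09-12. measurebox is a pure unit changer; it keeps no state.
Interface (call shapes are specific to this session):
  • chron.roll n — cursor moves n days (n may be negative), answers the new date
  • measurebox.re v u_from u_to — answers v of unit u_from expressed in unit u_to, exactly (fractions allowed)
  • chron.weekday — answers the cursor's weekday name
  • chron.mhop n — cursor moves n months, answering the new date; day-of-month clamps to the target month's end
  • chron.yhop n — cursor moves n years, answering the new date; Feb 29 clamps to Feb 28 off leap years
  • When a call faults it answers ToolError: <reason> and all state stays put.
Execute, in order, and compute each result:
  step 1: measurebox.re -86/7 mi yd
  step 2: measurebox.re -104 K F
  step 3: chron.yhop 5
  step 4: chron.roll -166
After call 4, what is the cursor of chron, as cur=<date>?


Act: measurebox.re[v: -86/7; u_from: mi; u_to: yd]
Obs: -151360/7
Act: measurebox.re[v: -104; u_from: K; u_to: F]
Obs: -64687/100
Act: chron.yhop[n: 5]
Obs: 1828-09-12
Act: chron.roll[n: -166]
Obs: 1828-03-30

Answer: cur=1828-03-30


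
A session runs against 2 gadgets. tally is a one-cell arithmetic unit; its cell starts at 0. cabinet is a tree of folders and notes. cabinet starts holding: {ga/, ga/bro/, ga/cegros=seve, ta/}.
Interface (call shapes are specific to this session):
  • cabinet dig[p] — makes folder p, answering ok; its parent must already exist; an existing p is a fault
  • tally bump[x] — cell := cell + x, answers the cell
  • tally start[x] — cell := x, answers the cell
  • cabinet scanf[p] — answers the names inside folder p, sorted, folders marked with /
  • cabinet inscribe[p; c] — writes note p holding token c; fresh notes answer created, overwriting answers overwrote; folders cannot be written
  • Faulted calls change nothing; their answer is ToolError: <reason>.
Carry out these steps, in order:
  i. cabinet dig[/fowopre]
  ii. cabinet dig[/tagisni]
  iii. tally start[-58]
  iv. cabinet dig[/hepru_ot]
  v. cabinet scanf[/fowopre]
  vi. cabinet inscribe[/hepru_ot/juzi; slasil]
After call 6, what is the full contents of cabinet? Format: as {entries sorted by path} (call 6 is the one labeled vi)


Answer: {fowopre/, ga/, ga/bro/, ga/cegros=seve, hepru_ot/, hepru_ot/juzi=slasil, ta/, tagisni/}

Derivation:
CALL cabinet dig[p=/fowopre]
RET  ok
CALL cabinet dig[p=/tagisni]
RET  ok
CALL tally start[x=-58]
RET  -58
CALL cabinet dig[p=/hepru_ot]
RET  ok
CALL cabinet scanf[p=/fowopre]
RET  []
CALL cabinet inscribe[p=/hepru_ot/juzi; c=slasil]
RET  created


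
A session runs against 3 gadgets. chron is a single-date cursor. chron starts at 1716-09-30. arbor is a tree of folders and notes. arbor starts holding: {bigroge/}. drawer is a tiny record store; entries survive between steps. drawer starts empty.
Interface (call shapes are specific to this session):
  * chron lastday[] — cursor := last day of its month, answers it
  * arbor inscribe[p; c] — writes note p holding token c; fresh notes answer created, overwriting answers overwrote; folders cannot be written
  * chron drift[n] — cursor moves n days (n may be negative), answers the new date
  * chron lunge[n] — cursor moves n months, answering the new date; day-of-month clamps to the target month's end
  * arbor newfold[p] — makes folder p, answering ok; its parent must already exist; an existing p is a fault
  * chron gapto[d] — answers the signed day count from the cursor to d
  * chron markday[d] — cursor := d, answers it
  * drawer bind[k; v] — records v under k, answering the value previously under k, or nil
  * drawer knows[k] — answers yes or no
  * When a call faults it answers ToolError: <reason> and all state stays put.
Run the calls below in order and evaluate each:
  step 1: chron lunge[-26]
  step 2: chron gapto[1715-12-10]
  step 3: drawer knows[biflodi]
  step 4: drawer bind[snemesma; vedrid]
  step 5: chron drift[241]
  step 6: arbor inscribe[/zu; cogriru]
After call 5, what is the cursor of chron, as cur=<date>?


~$ chron lunge n='-26'
:: 1714-07-30
~$ chron gapto d='1715-12-10'
:: 498
~$ drawer knows k='biflodi'
:: no
~$ drawer bind k='snemesma' v='vedrid'
:: nil
~$ chron drift n='241'
:: 1715-03-28
~$ arbor inscribe p='/zu' c='cogriru'
:: created

Answer: cur=1715-03-28


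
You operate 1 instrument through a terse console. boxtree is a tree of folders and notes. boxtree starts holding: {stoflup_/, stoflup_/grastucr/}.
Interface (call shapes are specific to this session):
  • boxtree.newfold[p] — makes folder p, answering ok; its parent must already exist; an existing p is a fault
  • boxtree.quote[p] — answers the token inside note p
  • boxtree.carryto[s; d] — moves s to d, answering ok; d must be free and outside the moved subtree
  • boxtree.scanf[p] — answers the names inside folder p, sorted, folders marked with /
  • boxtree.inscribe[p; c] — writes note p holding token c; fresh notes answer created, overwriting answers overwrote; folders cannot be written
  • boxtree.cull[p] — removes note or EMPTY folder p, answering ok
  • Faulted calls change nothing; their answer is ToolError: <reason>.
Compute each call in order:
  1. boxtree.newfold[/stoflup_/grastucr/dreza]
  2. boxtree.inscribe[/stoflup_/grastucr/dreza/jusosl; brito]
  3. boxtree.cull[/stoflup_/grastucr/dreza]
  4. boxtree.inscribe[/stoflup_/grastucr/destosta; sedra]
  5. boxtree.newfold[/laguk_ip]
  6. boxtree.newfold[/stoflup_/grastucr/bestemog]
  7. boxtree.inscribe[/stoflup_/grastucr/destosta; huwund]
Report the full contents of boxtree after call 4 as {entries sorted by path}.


Answer: {stoflup_/, stoflup_/grastucr/, stoflup_/grastucr/destosta=sedra, stoflup_/grastucr/dreza/, stoflup_/grastucr/dreza/jusosl=brito}

Derivation:
Step: boxtree.newfold[p='/stoflup_/grastucr/dreza']
Result: ok
Step: boxtree.inscribe[p='/stoflup_/grastucr/dreza/jusosl'; c='brito']
Result: created
Step: boxtree.cull[p='/stoflup_/grastucr/dreza']
Result: ToolError: not empty
Step: boxtree.inscribe[p='/stoflup_/grastucr/destosta'; c='sedra']
Result: created
Step: boxtree.newfold[p='/laguk_ip']
Result: ok
Step: boxtree.newfold[p='/stoflup_/grastucr/bestemog']
Result: ok
Step: boxtree.inscribe[p='/stoflup_/grastucr/destosta'; c='huwund']
Result: overwrote


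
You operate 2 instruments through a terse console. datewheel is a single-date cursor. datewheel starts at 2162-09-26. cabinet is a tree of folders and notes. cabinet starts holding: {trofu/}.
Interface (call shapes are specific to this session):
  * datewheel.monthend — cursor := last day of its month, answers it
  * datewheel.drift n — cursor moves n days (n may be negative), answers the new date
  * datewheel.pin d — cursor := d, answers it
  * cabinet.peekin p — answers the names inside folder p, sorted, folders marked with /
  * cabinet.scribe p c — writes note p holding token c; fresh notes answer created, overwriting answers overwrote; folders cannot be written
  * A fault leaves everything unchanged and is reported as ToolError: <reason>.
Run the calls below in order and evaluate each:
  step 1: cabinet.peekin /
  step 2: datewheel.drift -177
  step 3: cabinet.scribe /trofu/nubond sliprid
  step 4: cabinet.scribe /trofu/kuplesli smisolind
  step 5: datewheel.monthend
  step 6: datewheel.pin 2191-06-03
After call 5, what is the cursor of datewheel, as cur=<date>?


Answer: cur=2162-04-30

Derivation:
Step: cabinet.peekin[p: /]
Result: [trofu/]
Step: datewheel.drift[n: -177]
Result: 2162-04-02
Step: cabinet.scribe[p: /trofu/nubond; c: sliprid]
Result: created
Step: cabinet.scribe[p: /trofu/kuplesli; c: smisolind]
Result: created
Step: datewheel.monthend[]
Result: 2162-04-30
Step: datewheel.pin[d: 2191-06-03]
Result: 2191-06-03


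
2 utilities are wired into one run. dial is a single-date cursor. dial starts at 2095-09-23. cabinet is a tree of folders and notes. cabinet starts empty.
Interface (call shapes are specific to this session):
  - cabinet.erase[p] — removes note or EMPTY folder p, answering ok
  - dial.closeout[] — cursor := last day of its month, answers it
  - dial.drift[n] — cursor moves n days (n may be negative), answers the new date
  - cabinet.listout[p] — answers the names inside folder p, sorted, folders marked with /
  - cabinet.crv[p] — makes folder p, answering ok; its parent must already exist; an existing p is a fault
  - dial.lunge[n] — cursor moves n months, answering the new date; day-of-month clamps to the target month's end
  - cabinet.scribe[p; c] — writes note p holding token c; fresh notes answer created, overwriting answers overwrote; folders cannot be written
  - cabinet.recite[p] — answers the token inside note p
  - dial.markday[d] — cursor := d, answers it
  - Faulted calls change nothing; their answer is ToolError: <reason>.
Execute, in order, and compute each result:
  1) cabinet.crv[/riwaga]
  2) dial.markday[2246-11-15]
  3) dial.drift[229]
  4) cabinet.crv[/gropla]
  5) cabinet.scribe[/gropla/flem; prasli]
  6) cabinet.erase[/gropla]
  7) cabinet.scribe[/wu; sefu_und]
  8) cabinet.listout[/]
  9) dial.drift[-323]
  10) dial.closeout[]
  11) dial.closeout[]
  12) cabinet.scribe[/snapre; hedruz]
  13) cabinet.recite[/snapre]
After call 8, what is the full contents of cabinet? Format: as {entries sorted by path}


==> cabinet.crv(p='/riwaga')
<== ok
==> dial.markday(d='2246-11-15')
<== 2246-11-15
==> dial.drift(n='229')
<== 2247-07-02
==> cabinet.crv(p='/gropla')
<== ok
==> cabinet.scribe(p='/gropla/flem', c='prasli')
<== created
==> cabinet.erase(p='/gropla')
<== ToolError: not empty
==> cabinet.scribe(p='/wu', c='sefu_und')
<== created
==> cabinet.listout(p='/')
<== [gropla/, riwaga/, wu]
==> dial.drift(n='-323')
<== 2246-08-13
==> dial.closeout()
<== 2246-08-31
==> dial.closeout()
<== 2246-08-31
==> cabinet.scribe(p='/snapre', c='hedruz')
<== created
==> cabinet.recite(p='/snapre')
<== hedruz

Answer: {gropla/, gropla/flem=prasli, riwaga/, wu=sefu_und}


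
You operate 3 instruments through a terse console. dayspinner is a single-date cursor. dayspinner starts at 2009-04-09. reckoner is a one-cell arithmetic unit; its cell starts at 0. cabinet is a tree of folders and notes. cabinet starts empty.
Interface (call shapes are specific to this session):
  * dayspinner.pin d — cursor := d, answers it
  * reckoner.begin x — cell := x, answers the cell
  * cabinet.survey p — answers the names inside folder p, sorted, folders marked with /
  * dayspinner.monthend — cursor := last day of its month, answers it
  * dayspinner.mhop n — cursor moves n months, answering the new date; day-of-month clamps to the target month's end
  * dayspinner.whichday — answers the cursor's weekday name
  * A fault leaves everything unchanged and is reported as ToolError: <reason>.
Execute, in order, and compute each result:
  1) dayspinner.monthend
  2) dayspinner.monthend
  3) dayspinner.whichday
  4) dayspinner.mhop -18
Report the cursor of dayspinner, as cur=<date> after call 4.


Answer: cur=2007-10-30

Derivation:
! dayspinner.monthend() == 2009-04-30
! dayspinner.monthend() == 2009-04-30
! dayspinner.whichday() == Thursday
! dayspinner.mhop(n='-18') == 2007-10-30


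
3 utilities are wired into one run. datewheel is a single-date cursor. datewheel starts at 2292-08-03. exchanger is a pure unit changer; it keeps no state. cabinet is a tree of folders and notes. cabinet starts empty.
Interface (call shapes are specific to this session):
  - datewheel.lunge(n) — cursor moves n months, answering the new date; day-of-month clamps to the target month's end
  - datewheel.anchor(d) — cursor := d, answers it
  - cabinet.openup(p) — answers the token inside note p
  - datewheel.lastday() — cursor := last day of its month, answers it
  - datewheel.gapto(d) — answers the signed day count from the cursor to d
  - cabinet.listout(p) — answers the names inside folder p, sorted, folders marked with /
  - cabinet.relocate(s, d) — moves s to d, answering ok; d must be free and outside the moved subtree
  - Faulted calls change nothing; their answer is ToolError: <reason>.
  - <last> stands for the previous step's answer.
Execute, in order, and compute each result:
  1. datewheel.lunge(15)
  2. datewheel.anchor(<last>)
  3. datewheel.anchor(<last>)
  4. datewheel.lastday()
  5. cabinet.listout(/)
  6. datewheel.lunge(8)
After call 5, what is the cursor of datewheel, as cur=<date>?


% datewheel.lunge(n=15) => 2293-11-03
% datewheel.anchor(d=<last>) => 2293-11-03
% datewheel.anchor(d=<last>) => 2293-11-03
% datewheel.lastday() => 2293-11-30
% cabinet.listout(p=/) => []
% datewheel.lunge(n=8) => 2294-07-30

Answer: cur=2293-11-30


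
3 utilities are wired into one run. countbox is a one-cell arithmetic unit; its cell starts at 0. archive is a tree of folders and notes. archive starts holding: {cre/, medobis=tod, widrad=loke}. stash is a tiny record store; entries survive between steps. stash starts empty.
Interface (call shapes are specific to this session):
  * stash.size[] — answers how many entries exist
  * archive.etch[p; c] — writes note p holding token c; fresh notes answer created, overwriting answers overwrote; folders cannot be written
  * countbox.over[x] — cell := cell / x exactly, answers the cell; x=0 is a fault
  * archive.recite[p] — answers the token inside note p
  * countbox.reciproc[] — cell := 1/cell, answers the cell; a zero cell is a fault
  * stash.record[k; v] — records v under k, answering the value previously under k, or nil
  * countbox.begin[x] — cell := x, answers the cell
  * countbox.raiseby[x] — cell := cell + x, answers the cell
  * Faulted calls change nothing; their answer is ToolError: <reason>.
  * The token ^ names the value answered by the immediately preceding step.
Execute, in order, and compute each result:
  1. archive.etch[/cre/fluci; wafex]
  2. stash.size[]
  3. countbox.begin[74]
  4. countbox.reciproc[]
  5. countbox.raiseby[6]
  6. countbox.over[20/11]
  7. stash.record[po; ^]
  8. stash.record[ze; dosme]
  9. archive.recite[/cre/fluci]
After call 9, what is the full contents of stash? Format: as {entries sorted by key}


[in] etch p=/cre/fluci c=wafex
  created
[in] size
  0
[in] begin x=74
  74
[in] reciproc
  1/74
[in] raiseby x=6
  445/74
[in] over x=20/11
  979/296
[in] record k=po v=^
  nil
[in] record k=ze v=dosme
  nil
[in] recite p=/cre/fluci
  wafex

Answer: {po=979/296, ze=dosme}


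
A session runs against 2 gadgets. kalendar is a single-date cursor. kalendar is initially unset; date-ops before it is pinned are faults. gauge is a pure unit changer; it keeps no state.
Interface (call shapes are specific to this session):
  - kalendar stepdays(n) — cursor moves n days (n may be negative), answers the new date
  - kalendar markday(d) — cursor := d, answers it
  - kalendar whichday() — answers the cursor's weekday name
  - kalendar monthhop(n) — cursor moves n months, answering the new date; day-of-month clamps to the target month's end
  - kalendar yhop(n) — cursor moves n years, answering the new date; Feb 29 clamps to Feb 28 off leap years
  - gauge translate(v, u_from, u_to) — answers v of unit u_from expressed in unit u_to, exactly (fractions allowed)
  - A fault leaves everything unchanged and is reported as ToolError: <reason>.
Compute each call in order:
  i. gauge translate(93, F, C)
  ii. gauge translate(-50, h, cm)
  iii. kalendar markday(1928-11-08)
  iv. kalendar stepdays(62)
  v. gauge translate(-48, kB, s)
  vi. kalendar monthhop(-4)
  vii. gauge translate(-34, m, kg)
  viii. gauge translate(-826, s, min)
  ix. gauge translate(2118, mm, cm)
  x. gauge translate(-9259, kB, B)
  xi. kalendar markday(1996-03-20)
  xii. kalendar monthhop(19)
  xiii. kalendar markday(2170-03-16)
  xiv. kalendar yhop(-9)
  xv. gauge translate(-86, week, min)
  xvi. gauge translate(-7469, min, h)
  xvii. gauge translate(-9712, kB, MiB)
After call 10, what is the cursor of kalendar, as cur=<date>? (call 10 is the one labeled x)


·→ gauge translate(v='93', u_from='F', u_to='C')
·← 305/9
·→ gauge translate(v='-50', u_from='h', u_to='cm')
·← ToolError: incompatible units
·→ kalendar markday(d='1928-11-08')
·← 1928-11-08
·→ kalendar stepdays(n='62')
·← 1929-01-09
·→ gauge translate(v='-48', u_from='kB', u_to='s')
·← ToolError: incompatible units
·→ kalendar monthhop(n='-4')
·← 1928-09-09
·→ gauge translate(v='-34', u_from='m', u_to='kg')
·← ToolError: incompatible units
·→ gauge translate(v='-826', u_from='s', u_to='min')
·← -413/30
·→ gauge translate(v='2118', u_from='mm', u_to='cm')
·← 1059/5
·→ gauge translate(v='-9259', u_from='kB', u_to='B')
·← -9259000
·→ kalendar markday(d='1996-03-20')
·← 1996-03-20
·→ kalendar monthhop(n='19')
·← 1997-10-20
·→ kalendar markday(d='2170-03-16')
·← 2170-03-16
·→ kalendar yhop(n='-9')
·← 2161-03-16
·→ gauge translate(v='-86', u_from='week', u_to='min')
·← -866880
·→ gauge translate(v='-7469', u_from='min', u_to='h')
·← -7469/60
·→ gauge translate(v='-9712', u_from='kB', u_to='MiB')
·← -75875/8192

Answer: cur=1928-09-09


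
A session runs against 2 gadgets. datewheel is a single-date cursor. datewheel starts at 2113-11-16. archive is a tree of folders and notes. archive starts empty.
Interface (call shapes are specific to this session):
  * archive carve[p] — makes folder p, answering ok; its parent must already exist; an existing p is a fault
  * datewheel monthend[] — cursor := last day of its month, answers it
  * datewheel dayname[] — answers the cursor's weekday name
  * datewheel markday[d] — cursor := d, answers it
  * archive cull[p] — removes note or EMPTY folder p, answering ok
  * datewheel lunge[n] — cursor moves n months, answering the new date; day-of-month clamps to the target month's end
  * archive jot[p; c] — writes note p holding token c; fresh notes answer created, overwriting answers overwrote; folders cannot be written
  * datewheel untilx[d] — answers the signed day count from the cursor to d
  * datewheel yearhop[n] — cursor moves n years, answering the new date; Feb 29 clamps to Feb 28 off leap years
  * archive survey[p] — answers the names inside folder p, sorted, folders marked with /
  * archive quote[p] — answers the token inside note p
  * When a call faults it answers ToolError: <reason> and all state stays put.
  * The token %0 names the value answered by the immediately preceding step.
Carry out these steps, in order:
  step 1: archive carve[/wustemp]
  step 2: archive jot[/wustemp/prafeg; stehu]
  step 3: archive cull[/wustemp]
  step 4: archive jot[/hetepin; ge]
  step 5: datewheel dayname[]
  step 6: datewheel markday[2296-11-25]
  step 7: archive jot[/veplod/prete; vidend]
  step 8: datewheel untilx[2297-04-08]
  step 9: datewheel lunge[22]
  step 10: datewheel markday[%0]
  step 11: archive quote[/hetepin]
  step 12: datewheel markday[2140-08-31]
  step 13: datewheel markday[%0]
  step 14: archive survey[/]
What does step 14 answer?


I use archive carve on p: /wustemp, → ok.
Calling archive jot on p: /wustemp/prafeg, c: stehu, and observe created.
Now I run archive cull on p: /wustemp, and see ToolError: not empty.
Using archive jot on p: /hetepin, c: ge, and observe created.
I use datewheel dayname(), which returns Thursday.
I call datewheel markday on d: 2296-11-25, yielding 2296-11-25.
I use archive jot on p: /veplod/prete, c: vidend, → ToolError: no parent.
I invoke datewheel untilx on d: 2297-04-08, which returns 134.
Next I call datewheel lunge on n: 22, and get 2298-09-25.
Invoking datewheel markday on d: %0, → 2298-09-25.
I call archive quote on p: /hetepin, yielding ge.
I invoke datewheel markday on d: 2140-08-31, which returns 2140-08-31.
I use datewheel markday on d: %0: 2140-08-31.
Calling archive survey on p: /: [hetepin, wustemp/].

Answer: [hetepin, wustemp/]


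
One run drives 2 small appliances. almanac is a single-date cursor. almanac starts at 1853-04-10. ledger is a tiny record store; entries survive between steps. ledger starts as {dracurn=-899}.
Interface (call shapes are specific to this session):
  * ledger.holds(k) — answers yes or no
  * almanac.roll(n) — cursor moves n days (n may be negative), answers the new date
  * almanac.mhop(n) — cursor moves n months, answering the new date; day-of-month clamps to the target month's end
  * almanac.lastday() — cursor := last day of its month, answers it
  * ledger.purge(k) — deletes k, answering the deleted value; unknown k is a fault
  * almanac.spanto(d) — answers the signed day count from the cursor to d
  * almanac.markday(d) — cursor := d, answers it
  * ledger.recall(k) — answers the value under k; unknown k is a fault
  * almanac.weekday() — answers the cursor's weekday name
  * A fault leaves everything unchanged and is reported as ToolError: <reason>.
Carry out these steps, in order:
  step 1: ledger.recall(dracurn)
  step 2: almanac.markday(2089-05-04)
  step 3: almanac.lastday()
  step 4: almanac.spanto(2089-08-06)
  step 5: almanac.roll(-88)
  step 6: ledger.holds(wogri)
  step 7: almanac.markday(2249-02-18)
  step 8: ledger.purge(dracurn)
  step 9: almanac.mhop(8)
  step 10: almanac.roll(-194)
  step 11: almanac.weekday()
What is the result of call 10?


CALL ledger.recall[k→dracurn]
RET  -899
CALL almanac.markday[d→2089-05-04]
RET  2089-05-04
CALL almanac.lastday[]
RET  2089-05-31
CALL almanac.spanto[d→2089-08-06]
RET  67
CALL almanac.roll[n→-88]
RET  2089-03-04
CALL ledger.holds[k→wogri]
RET  no
CALL almanac.markday[d→2249-02-18]
RET  2249-02-18
CALL ledger.purge[k→dracurn]
RET  -899
CALL almanac.mhop[n→8]
RET  2249-10-18
CALL almanac.roll[n→-194]
RET  2249-04-07
CALL almanac.weekday[]
RET  Saturday

Answer: 2249-04-07


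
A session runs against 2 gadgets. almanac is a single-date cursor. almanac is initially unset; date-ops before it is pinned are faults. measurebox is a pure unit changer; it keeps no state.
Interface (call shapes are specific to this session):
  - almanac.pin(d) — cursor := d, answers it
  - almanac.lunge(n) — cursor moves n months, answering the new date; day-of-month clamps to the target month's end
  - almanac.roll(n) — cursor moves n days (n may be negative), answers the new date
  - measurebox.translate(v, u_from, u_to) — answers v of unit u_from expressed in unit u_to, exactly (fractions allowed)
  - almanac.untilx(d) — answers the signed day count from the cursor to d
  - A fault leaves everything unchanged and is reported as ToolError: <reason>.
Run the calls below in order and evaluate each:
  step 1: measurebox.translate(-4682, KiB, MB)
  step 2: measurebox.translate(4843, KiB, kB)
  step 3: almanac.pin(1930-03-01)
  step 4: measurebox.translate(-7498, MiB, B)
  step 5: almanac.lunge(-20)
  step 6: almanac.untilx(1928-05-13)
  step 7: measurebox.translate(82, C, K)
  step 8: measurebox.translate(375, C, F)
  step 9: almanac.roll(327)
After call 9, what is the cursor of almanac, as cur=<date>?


Answer: cur=1929-05-24

Derivation:
// measurebox.translate(v='-4682', u_from='KiB', u_to='MB') : -74912/15625
// measurebox.translate(v='4843', u_from='KiB', u_to='kB') : 619904/125
// almanac.pin(d='1930-03-01') : 1930-03-01
// measurebox.translate(v='-7498', u_from='MiB', u_to='B') : -7862222848
// almanac.lunge(n='-20') : 1928-07-01
// almanac.untilx(d='1928-05-13') : -49
// measurebox.translate(v='82', u_from='C', u_to='K') : 7103/20
// measurebox.translate(v='375', u_from='C', u_to='F') : 707
// almanac.roll(n='327') : 1929-05-24


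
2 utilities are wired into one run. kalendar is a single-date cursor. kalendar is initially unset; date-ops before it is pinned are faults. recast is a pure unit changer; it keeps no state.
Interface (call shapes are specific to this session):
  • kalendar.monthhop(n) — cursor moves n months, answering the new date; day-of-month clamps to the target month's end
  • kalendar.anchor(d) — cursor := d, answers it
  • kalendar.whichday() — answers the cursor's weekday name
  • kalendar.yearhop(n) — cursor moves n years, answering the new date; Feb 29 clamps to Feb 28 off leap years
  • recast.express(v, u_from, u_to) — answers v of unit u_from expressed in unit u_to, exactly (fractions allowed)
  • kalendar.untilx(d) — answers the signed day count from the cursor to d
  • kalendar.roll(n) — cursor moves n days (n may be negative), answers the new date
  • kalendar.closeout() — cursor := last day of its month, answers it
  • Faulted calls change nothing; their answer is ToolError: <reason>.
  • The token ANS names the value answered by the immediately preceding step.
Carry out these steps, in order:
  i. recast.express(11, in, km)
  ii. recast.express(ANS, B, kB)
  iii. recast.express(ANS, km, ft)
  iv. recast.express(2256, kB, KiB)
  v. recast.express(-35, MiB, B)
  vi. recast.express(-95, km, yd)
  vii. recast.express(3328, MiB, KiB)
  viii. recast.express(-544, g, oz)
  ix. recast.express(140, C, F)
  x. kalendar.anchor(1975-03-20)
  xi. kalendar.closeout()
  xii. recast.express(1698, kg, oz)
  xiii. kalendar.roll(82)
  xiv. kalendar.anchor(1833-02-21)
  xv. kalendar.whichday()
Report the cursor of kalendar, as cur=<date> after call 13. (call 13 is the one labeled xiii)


Answer: cur=1975-06-21

Derivation:
Step: express[v: 11; u_from: in; u_to: km]
Result: 1397/5000000
Step: express[v: ANS; u_from: B; u_to: kB]
Result: 1397/5000000000
Step: express[v: ANS; u_from: km; u_to: ft]
Result: 11/12000
Step: express[v: 2256; u_from: kB; u_to: KiB]
Result: 17625/8
Step: express[v: -35; u_from: MiB; u_to: B]
Result: -36700160
Step: express[v: -95; u_from: km; u_to: yd]
Result: -118750000/1143
Step: express[v: 3328; u_from: MiB; u_to: KiB]
Result: 3407872
Step: express[v: -544; u_from: g; u_to: oz]
Result: -870400000/45359237
Step: express[v: 140; u_from: C; u_to: F]
Result: 284
Step: anchor[d: 1975-03-20]
Result: 1975-03-20
Step: closeout[]
Result: 1975-03-31
Step: express[v: 1698; u_from: kg; u_to: oz]
Result: 2716800000000/45359237
Step: roll[n: 82]
Result: 1975-06-21
Step: anchor[d: 1833-02-21]
Result: 1833-02-21
Step: whichday[]
Result: Thursday


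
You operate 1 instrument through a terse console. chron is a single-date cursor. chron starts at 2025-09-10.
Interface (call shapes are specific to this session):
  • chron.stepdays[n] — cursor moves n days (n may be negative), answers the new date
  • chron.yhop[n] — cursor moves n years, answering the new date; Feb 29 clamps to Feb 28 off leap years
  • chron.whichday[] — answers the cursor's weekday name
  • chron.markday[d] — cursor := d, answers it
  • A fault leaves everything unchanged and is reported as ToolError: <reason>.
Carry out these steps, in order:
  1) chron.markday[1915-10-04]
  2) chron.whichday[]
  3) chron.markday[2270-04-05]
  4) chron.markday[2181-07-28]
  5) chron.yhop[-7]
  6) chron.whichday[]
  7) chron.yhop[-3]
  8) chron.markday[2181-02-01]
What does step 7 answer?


Answer: 2171-07-28

Derivation:
I try chron.markday on d: 1915-10-04, → 1915-10-04.
Invoking chron.whichday, — result: Monday.
I call chron.markday on d: 2270-04-05, — result: 2270-04-05.
Calling chron.markday on d: 2181-07-28, and see 2181-07-28.
I call chron.yhop on n: -7, and see 2174-07-28.
Next I call chron.whichday(), — result: Thursday.
Next I call chron.yhop on n: -3: 2171-07-28.
I call chron.markday on d: 2181-02-01, → 2181-02-01.
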